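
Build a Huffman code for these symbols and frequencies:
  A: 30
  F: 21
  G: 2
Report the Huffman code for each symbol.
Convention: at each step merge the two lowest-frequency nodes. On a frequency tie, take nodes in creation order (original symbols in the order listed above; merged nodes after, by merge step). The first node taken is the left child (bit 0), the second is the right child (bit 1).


Huffman tree construction:
Step 1: Merge G(2) + F(21) = 23
Step 2: Merge (G+F)(23) + A(30) = 53
Read each symbol's code off the tree from the root (left child = 0, right child = 1).

Codes:
  A: 1 (length 1)
  F: 01 (length 2)
  G: 00 (length 2)
Average code length: 76/53 = 1.4340 bits/symbol


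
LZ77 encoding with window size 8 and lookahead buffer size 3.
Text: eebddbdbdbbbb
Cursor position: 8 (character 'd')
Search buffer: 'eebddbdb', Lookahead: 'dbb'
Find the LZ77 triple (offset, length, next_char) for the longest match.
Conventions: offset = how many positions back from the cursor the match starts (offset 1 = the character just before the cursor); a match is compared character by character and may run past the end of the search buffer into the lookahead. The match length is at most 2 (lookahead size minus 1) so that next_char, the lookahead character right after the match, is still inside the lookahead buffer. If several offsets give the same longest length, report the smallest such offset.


Try each offset into the search buffer:
  offset=1 (pos 7, char 'b'): match length 0
  offset=2 (pos 6, char 'd'): match length 2
  offset=3 (pos 5, char 'b'): match length 0
  offset=4 (pos 4, char 'd'): match length 2
  offset=5 (pos 3, char 'd'): match length 1
  offset=6 (pos 2, char 'b'): match length 0
  offset=7 (pos 1, char 'e'): match length 0
  offset=8 (pos 0, char 'e'): match length 0
Longest match has length 2, found at offsets 2, 4; take the smallest, offset 2.
next_char = character at position 8 + 2 = 10 -> 'b'

Best match: offset=2, length=2 (matching 'db' starting at position 6)
LZ77 triple: (2, 2, 'b')


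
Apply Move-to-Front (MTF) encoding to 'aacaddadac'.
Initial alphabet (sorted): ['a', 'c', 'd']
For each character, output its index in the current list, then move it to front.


MTF encoding:
'a': index 0 in ['a', 'c', 'd'] -> ['a', 'c', 'd']
'a': index 0 in ['a', 'c', 'd'] -> ['a', 'c', 'd']
'c': index 1 in ['a', 'c', 'd'] -> ['c', 'a', 'd']
'a': index 1 in ['c', 'a', 'd'] -> ['a', 'c', 'd']
'd': index 2 in ['a', 'c', 'd'] -> ['d', 'a', 'c']
'd': index 0 in ['d', 'a', 'c'] -> ['d', 'a', 'c']
'a': index 1 in ['d', 'a', 'c'] -> ['a', 'd', 'c']
'd': index 1 in ['a', 'd', 'c'] -> ['d', 'a', 'c']
'a': index 1 in ['d', 'a', 'c'] -> ['a', 'd', 'c']
'c': index 2 in ['a', 'd', 'c'] -> ['c', 'a', 'd']


Output: [0, 0, 1, 1, 2, 0, 1, 1, 1, 2]


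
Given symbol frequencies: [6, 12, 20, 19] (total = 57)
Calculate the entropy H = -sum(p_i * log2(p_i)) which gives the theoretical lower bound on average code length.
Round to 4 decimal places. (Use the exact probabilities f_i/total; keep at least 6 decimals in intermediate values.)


Per-symbol terms -p_i * log2(p_i) with p_i = f_i/57:
  p = 6/57 = 0.105263: log2(p) = -3.247928, -p*log2(p) = 0.341887
  p = 12/57 = 0.210526: log2(p) = -2.247928, -p*log2(p) = 0.473248
  p = 20/57 = 0.350877: log2(p) = -1.510962, -p*log2(p) = 0.530162
  p = 19/57 = 0.333333: log2(p) = -1.584963, -p*log2(p) = 0.528321
H = 0.341887 + 0.473248 + 0.530162 + 0.528321 = 1.873618

H = 1.8736 bits/symbol


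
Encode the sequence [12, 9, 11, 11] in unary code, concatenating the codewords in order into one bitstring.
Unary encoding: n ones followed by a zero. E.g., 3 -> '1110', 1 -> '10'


Encode each number as n ones followed by a terminating 0:
  12 -> 1111111111110 (13 bits)
  9 -> 1111111110 (10 bits)
  11 -> 111111111110 (12 bits)
  11 -> 111111111110 (12 bits)
Total length = 13 + 10 + 12 + 12 = 47 bits.

Unary([12, 9, 11, 11]) = 11111111111101111111110111111111110111111111110 (47 bits)


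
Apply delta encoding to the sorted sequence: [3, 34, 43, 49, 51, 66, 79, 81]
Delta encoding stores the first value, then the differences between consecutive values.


First value: 3
Deltas:
  34 - 3 = 31
  43 - 34 = 9
  49 - 43 = 6
  51 - 49 = 2
  66 - 51 = 15
  79 - 66 = 13
  81 - 79 = 2


Delta encoded: [3, 31, 9, 6, 2, 15, 13, 2]


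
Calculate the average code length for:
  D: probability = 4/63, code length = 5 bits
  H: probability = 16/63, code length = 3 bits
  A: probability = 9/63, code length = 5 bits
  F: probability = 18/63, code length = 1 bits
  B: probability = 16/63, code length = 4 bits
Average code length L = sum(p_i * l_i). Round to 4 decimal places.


Weighted contributions p_i * l_i:
  D: (4/63) * 5 = 20/63
  H: (16/63) * 3 = 48/63
  A: (9/63) * 5 = 45/63
  F: (18/63) * 1 = 18/63
  B: (16/63) * 4 = 64/63
Sum = (20 + 48 + 45 + 18 + 64)/63 = 195/63

L = 195/63 = 3.0952 bits/symbol


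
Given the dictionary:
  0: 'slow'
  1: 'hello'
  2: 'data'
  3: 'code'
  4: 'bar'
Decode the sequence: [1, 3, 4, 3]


Look up each index in the dictionary:
  1 -> 'hello'
  3 -> 'code'
  4 -> 'bar'
  3 -> 'code'

Decoded: "hello code bar code"


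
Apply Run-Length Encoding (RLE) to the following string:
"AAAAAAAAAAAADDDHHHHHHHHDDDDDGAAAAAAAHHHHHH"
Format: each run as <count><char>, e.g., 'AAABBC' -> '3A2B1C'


Scanning runs left to right:
  i=0: run of 'A' x 12 -> '12A'
  i=12: run of 'D' x 3 -> '3D'
  i=15: run of 'H' x 8 -> '8H'
  i=23: run of 'D' x 5 -> '5D'
  i=28: run of 'G' x 1 -> '1G'
  i=29: run of 'A' x 7 -> '7A'
  i=36: run of 'H' x 6 -> '6H'

RLE = 12A3D8H5D1G7A6H


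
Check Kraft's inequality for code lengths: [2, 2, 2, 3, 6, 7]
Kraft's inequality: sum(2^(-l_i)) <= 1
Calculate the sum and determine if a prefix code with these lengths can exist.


Sum = 2^(-2) + 2^(-2) + 2^(-2) + 2^(-3) + 2^(-6) + 2^(-7)
    = 0.25 + 0.25 + 0.25 + 0.125 + 0.015625 + 0.0078125
    = 115/128 = 0.8984375
Since 0.8984375 <= 1, Kraft's inequality IS satisfied.
A prefix code with these lengths CAN exist.

Kraft sum = 0.8984375. Satisfied.


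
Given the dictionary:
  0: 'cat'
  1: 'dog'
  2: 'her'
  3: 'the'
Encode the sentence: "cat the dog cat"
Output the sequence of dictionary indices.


Look up each word in the dictionary:
  'cat' -> 0
  'the' -> 3
  'dog' -> 1
  'cat' -> 0

Encoded: [0, 3, 1, 0]


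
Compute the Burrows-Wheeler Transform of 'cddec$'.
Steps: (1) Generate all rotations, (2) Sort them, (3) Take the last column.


Rotations (sorted):
  0: $cddec -> last char: c
  1: c$cdde -> last char: e
  2: cddec$ -> last char: $
  3: ddec$c -> last char: c
  4: dec$cd -> last char: d
  5: ec$cdd -> last char: d


BWT = ce$cdd


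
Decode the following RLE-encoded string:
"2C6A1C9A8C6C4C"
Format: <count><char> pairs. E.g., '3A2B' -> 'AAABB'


Expanding each <count><char> pair:
  2C -> 'CC'
  6A -> 'AAAAAA'
  1C -> 'C'
  9A -> 'AAAAAAAAA'
  8C -> 'CCCCCCCC'
  6C -> 'CCCCCC'
  4C -> 'CCCC'

Decoded = CCAAAAAACAAAAAAAAACCCCCCCCCCCCCCCCCC


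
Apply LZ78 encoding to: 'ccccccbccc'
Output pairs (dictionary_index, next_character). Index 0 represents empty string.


LZ78 encoding steps:
Dictionary: {0: ''}
Step 1: w='' (idx 0), next='c' -> output (0, 'c'), add 'c' as idx 1
Step 2: w='c' (idx 1), next='c' -> output (1, 'c'), add 'cc' as idx 2
Step 3: w='cc' (idx 2), next='c' -> output (2, 'c'), add 'ccc' as idx 3
Step 4: w='' (idx 0), next='b' -> output (0, 'b'), add 'b' as idx 4
Step 5: w='ccc' (idx 3), end of input -> output (3, '')


Encoded: [(0, 'c'), (1, 'c'), (2, 'c'), (0, 'b'), (3, '')]


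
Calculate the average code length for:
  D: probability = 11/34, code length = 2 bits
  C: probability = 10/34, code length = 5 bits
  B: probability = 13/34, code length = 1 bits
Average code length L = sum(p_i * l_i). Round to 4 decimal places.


Weighted contributions p_i * l_i:
  D: (11/34) * 2 = 22/34
  C: (10/34) * 5 = 50/34
  B: (13/34) * 1 = 13/34
Sum = (22 + 50 + 13)/34 = 85/34

L = 85/34 = 2.5000 bits/symbol


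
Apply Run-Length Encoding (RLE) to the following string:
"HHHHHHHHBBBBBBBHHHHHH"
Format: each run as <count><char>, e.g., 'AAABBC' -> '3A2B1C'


Scanning runs left to right:
  i=0: run of 'H' x 8 -> '8H'
  i=8: run of 'B' x 7 -> '7B'
  i=15: run of 'H' x 6 -> '6H'

RLE = 8H7B6H


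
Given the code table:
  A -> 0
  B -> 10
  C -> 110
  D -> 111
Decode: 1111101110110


Decoding:
111 -> D
110 -> C
111 -> D
0 -> A
110 -> C


Result: DCDAC


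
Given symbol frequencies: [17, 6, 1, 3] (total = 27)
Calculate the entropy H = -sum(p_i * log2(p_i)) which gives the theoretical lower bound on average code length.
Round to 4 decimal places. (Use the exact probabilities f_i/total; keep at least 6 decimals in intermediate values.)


Per-symbol terms -p_i * log2(p_i) with p_i = f_i/27:
  p = 17/27 = 0.629630: log2(p) = -0.667425, -p*log2(p) = 0.420230
  p = 6/27 = 0.222222: log2(p) = -2.169925, -p*log2(p) = 0.482206
  p = 1/27 = 0.037037: log2(p) = -4.754888, -p*log2(p) = 0.176107
  p = 3/27 = 0.111111: log2(p) = -3.169925, -p*log2(p) = 0.352214
H = 0.420230 + 0.482206 + 0.176107 + 0.352214 = 1.430757

H = 1.4308 bits/symbol


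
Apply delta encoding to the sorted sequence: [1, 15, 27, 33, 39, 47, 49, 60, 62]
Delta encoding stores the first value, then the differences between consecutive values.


First value: 1
Deltas:
  15 - 1 = 14
  27 - 15 = 12
  33 - 27 = 6
  39 - 33 = 6
  47 - 39 = 8
  49 - 47 = 2
  60 - 49 = 11
  62 - 60 = 2


Delta encoded: [1, 14, 12, 6, 6, 8, 2, 11, 2]


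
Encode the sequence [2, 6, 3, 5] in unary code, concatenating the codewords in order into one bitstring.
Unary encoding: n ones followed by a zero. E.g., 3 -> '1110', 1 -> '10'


Encode each number as n ones followed by a terminating 0:
  2 -> 110 (3 bits)
  6 -> 1111110 (7 bits)
  3 -> 1110 (4 bits)
  5 -> 111110 (6 bits)
Total length = 3 + 7 + 4 + 6 = 20 bits.

Unary([2, 6, 3, 5]) = 11011111101110111110 (20 bits)


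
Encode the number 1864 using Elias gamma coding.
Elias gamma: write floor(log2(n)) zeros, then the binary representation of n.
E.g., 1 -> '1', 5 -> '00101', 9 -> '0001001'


num_bits = floor(log2(1864)) + 1 = 11
leading_zeros = num_bits - 1 = 10
binary(1864) = 11101001000

Elias gamma(1864) = '0000000000' + '11101001000' = 000000000011101001000 (21 bits)


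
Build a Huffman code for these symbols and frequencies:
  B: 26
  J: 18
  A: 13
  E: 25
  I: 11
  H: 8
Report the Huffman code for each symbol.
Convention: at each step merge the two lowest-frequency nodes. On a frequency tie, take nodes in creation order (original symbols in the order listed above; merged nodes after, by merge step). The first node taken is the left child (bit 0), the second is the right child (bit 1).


Huffman tree construction:
Step 1: Merge H(8) + I(11) = 19
Step 2: Merge A(13) + J(18) = 31
Step 3: Merge (H+I)(19) + E(25) = 44
Step 4: Merge B(26) + (A+J)(31) = 57
Step 5: Merge ((H+I)+E)(44) + (B+(A+J))(57) = 101
Read each symbol's code off the tree from the root (left child = 0, right child = 1).

Codes:
  B: 10 (length 2)
  J: 111 (length 3)
  A: 110 (length 3)
  E: 01 (length 2)
  I: 001 (length 3)
  H: 000 (length 3)
Average code length: 252/101 = 2.4950 bits/symbol


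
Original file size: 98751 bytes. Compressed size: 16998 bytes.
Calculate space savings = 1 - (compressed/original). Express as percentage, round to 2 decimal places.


ratio = compressed/original = 16998/98751 = 0.17213
savings = 1 - ratio = 1 - 0.17213 = 0.82787
as a percentage: 0.82787 * 100 = 82.79%

Space savings = 1 - 16998/98751 = 82.79%


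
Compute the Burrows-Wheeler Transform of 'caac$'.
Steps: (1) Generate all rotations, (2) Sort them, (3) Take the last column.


Rotations (sorted):
  0: $caac -> last char: c
  1: aac$c -> last char: c
  2: ac$ca -> last char: a
  3: c$caa -> last char: a
  4: caac$ -> last char: $


BWT = ccaa$


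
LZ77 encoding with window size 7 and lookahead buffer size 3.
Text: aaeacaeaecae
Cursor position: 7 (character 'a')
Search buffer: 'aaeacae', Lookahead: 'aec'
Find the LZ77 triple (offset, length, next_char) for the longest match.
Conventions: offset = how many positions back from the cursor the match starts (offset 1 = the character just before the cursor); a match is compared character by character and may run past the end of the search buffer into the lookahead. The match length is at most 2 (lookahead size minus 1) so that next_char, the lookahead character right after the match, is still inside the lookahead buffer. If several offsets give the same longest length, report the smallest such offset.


Try each offset into the search buffer:
  offset=1 (pos 6, char 'e'): match length 0
  offset=2 (pos 5, char 'a'): match length 2
  offset=3 (pos 4, char 'c'): match length 0
  offset=4 (pos 3, char 'a'): match length 1
  offset=5 (pos 2, char 'e'): match length 0
  offset=6 (pos 1, char 'a'): match length 2
  offset=7 (pos 0, char 'a'): match length 1
Longest match has length 2, found at offsets 2, 6; take the smallest, offset 2.
next_char = character at position 7 + 2 = 9 -> 'c'

Best match: offset=2, length=2 (matching 'ae' starting at position 5)
LZ77 triple: (2, 2, 'c')


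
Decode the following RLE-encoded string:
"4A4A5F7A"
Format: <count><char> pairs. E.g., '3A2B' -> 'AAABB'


Expanding each <count><char> pair:
  4A -> 'AAAA'
  4A -> 'AAAA'
  5F -> 'FFFFF'
  7A -> 'AAAAAAA'

Decoded = AAAAAAAAFFFFFAAAAAAA


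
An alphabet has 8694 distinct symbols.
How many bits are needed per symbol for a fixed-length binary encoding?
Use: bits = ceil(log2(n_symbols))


log2(8694) = 13.0858
Bracket: 2^13 = 8192 < 8694 <= 2^14 = 16384
So ceil(log2(8694)) = 14

bits = ceil(log2(8694)) = ceil(13.0858) = 14 bits


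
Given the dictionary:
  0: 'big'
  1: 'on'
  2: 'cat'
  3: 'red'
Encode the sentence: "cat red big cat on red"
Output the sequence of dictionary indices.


Look up each word in the dictionary:
  'cat' -> 2
  'red' -> 3
  'big' -> 0
  'cat' -> 2
  'on' -> 1
  'red' -> 3

Encoded: [2, 3, 0, 2, 1, 3]


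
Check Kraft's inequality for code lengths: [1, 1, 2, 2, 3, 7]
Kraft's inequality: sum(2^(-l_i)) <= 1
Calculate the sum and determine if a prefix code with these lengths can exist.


Sum = 2^(-1) + 2^(-1) + 2^(-2) + 2^(-2) + 2^(-3) + 2^(-7)
    = 0.5 + 0.5 + 0.25 + 0.25 + 0.125 + 0.0078125
    = 209/128 = 1.6328125
Since 1.6328125 > 1, Kraft's inequality is NOT satisfied.
A prefix code with these lengths CANNOT exist.

Kraft sum = 1.6328125. Not satisfied.


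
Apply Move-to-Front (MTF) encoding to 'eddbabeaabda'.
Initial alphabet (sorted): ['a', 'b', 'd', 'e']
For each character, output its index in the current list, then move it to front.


MTF encoding:
'e': index 3 in ['a', 'b', 'd', 'e'] -> ['e', 'a', 'b', 'd']
'd': index 3 in ['e', 'a', 'b', 'd'] -> ['d', 'e', 'a', 'b']
'd': index 0 in ['d', 'e', 'a', 'b'] -> ['d', 'e', 'a', 'b']
'b': index 3 in ['d', 'e', 'a', 'b'] -> ['b', 'd', 'e', 'a']
'a': index 3 in ['b', 'd', 'e', 'a'] -> ['a', 'b', 'd', 'e']
'b': index 1 in ['a', 'b', 'd', 'e'] -> ['b', 'a', 'd', 'e']
'e': index 3 in ['b', 'a', 'd', 'e'] -> ['e', 'b', 'a', 'd']
'a': index 2 in ['e', 'b', 'a', 'd'] -> ['a', 'e', 'b', 'd']
'a': index 0 in ['a', 'e', 'b', 'd'] -> ['a', 'e', 'b', 'd']
'b': index 2 in ['a', 'e', 'b', 'd'] -> ['b', 'a', 'e', 'd']
'd': index 3 in ['b', 'a', 'e', 'd'] -> ['d', 'b', 'a', 'e']
'a': index 2 in ['d', 'b', 'a', 'e'] -> ['a', 'd', 'b', 'e']


Output: [3, 3, 0, 3, 3, 1, 3, 2, 0, 2, 3, 2]


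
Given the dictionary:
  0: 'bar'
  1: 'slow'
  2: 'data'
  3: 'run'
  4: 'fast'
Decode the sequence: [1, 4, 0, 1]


Look up each index in the dictionary:
  1 -> 'slow'
  4 -> 'fast'
  0 -> 'bar'
  1 -> 'slow'

Decoded: "slow fast bar slow"


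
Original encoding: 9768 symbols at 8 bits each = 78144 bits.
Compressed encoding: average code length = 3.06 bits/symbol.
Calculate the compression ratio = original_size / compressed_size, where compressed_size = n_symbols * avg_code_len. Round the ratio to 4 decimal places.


original_size = n_symbols * orig_bits = 9768 * 8 = 78144 bits
compressed_size = n_symbols * avg_code_len = 9768 * 3.06 = 29890.08 bits
ratio = original_size / compressed_size = 78144 / 29890.08 = 2.6144

Compression ratio = 2.6144


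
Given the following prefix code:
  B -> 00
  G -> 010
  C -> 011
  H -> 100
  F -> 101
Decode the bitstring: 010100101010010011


Decoding step by step:
Bits 010 -> G
Bits 100 -> H
Bits 101 -> F
Bits 010 -> G
Bits 010 -> G
Bits 011 -> C


Decoded message: GHFGGC


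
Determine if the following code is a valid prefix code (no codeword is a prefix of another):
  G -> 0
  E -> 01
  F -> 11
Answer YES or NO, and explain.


Checking each pair (does one codeword prefix another?):
  G='0' vs E='01': prefix -- VIOLATION

NO -- this is NOT a valid prefix code. G (0) is a prefix of E (01).


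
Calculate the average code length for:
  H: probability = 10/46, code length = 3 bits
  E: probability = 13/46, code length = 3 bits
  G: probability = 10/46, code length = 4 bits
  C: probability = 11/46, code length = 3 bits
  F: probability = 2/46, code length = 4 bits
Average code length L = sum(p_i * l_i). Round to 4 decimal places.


Weighted contributions p_i * l_i:
  H: (10/46) * 3 = 30/46
  E: (13/46) * 3 = 39/46
  G: (10/46) * 4 = 40/46
  C: (11/46) * 3 = 33/46
  F: (2/46) * 4 = 8/46
Sum = (30 + 39 + 40 + 33 + 8)/46 = 150/46

L = 150/46 = 3.2609 bits/symbol


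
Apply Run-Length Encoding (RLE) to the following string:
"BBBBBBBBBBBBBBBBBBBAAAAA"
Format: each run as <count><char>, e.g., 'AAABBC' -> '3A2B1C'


Scanning runs left to right:
  i=0: run of 'B' x 19 -> '19B'
  i=19: run of 'A' x 5 -> '5A'

RLE = 19B5A


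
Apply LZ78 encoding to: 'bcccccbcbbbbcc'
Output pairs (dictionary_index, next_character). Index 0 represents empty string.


LZ78 encoding steps:
Dictionary: {0: ''}
Step 1: w='' (idx 0), next='b' -> output (0, 'b'), add 'b' as idx 1
Step 2: w='' (idx 0), next='c' -> output (0, 'c'), add 'c' as idx 2
Step 3: w='c' (idx 2), next='c' -> output (2, 'c'), add 'cc' as idx 3
Step 4: w='cc' (idx 3), next='b' -> output (3, 'b'), add 'ccb' as idx 4
Step 5: w='c' (idx 2), next='b' -> output (2, 'b'), add 'cb' as idx 5
Step 6: w='b' (idx 1), next='b' -> output (1, 'b'), add 'bb' as idx 6
Step 7: w='b' (idx 1), next='c' -> output (1, 'c'), add 'bc' as idx 7
Step 8: w='c' (idx 2), end of input -> output (2, '')


Encoded: [(0, 'b'), (0, 'c'), (2, 'c'), (3, 'b'), (2, 'b'), (1, 'b'), (1, 'c'), (2, '')]


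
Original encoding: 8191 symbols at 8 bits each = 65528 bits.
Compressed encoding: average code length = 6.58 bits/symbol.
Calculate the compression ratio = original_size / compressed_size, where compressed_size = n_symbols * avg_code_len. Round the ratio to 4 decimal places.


original_size = n_symbols * orig_bits = 8191 * 8 = 65528 bits
compressed_size = n_symbols * avg_code_len = 8191 * 6.58 = 53896.78 bits
ratio = original_size / compressed_size = 65528 / 53896.78 = 1.2158

Compression ratio = 1.2158


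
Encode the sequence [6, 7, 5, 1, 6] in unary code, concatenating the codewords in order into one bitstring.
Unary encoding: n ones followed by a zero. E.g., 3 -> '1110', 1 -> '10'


Encode each number as n ones followed by a terminating 0:
  6 -> 1111110 (7 bits)
  7 -> 11111110 (8 bits)
  5 -> 111110 (6 bits)
  1 -> 10 (2 bits)
  6 -> 1111110 (7 bits)
Total length = 7 + 8 + 6 + 2 + 7 = 30 bits.

Unary([6, 7, 5, 1, 6]) = 111111011111110111110101111110 (30 bits)


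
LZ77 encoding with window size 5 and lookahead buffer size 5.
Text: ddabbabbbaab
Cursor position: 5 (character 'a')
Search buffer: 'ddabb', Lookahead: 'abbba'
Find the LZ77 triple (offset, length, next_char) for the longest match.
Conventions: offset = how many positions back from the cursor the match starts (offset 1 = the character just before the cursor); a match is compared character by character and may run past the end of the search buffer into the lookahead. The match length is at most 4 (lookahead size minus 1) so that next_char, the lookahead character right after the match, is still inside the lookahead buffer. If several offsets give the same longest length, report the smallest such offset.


Try each offset into the search buffer:
  offset=1 (pos 4, char 'b'): match length 0
  offset=2 (pos 3, char 'b'): match length 0
  offset=3 (pos 2, char 'a'): match length 3
  offset=4 (pos 1, char 'd'): match length 0
  offset=5 (pos 0, char 'd'): match length 0
Longest match has length 3 at offset 3.
next_char = character at position 5 + 3 = 8 -> 'b'

Best match: offset=3, length=3 (matching 'abb' starting at position 2)
LZ77 triple: (3, 3, 'b')


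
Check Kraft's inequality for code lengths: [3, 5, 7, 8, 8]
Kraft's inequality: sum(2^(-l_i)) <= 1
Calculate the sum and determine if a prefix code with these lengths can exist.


Sum = 2^(-3) + 2^(-5) + 2^(-7) + 2^(-8) + 2^(-8)
    = 0.125 + 0.03125 + 0.0078125 + 0.00390625 + 0.00390625
    = 44/256 = 0.171875
Since 0.171875 <= 1, Kraft's inequality IS satisfied.
A prefix code with these lengths CAN exist.

Kraft sum = 0.171875. Satisfied.


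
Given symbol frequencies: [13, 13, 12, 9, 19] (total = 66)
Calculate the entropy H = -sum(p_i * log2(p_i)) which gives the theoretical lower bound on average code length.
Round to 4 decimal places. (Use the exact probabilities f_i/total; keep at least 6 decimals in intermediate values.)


Per-symbol terms -p_i * log2(p_i) with p_i = f_i/66:
  p = 13/66 = 0.196970: log2(p) = -2.343954, -p*log2(p) = 0.461688
  p = 13/66 = 0.196970: log2(p) = -2.343954, -p*log2(p) = 0.461688
  p = 12/66 = 0.181818: log2(p) = -2.459432, -p*log2(p) = 0.447169
  p = 9/66 = 0.136364: log2(p) = -2.874469, -p*log2(p) = 0.391973
  p = 19/66 = 0.287879: log2(p) = -1.796467, -p*log2(p) = 0.517165
H = 0.461688 + 0.461688 + 0.447169 + 0.391973 + 0.517165 = 2.279683

H = 2.2797 bits/symbol


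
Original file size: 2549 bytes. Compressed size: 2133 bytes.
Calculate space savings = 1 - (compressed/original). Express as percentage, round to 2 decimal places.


ratio = compressed/original = 2133/2549 = 0.836799
savings = 1 - ratio = 1 - 0.836799 = 0.163201
as a percentage: 0.163201 * 100 = 16.32%

Space savings = 1 - 2133/2549 = 16.32%


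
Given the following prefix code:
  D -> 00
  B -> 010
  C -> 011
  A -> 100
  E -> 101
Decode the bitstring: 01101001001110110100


Decoding step by step:
Bits 011 -> C
Bits 010 -> B
Bits 010 -> B
Bits 011 -> C
Bits 101 -> E
Bits 101 -> E
Bits 00 -> D


Decoded message: CBBCEED


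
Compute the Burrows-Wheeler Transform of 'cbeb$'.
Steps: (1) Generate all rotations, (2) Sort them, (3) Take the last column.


Rotations (sorted):
  0: $cbeb -> last char: b
  1: b$cbe -> last char: e
  2: beb$c -> last char: c
  3: cbeb$ -> last char: $
  4: eb$cb -> last char: b


BWT = bec$b


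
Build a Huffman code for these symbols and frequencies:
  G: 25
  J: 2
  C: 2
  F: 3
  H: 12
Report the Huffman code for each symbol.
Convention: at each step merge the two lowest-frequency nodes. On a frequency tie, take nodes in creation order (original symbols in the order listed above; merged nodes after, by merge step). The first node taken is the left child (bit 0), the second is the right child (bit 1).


Huffman tree construction:
Step 1: Merge J(2) + C(2) = 4
Step 2: Merge F(3) + (J+C)(4) = 7
Step 3: Merge (F+(J+C))(7) + H(12) = 19
Step 4: Merge ((F+(J+C))+H)(19) + G(25) = 44
Read each symbol's code off the tree from the root (left child = 0, right child = 1).

Codes:
  G: 1 (length 1)
  J: 0010 (length 4)
  C: 0011 (length 4)
  F: 000 (length 3)
  H: 01 (length 2)
Average code length: 74/44 = 1.6818 bits/symbol


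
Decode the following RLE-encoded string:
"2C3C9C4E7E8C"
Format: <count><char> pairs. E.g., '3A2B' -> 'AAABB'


Expanding each <count><char> pair:
  2C -> 'CC'
  3C -> 'CCC'
  9C -> 'CCCCCCCCC'
  4E -> 'EEEE'
  7E -> 'EEEEEEE'
  8C -> 'CCCCCCCC'

Decoded = CCCCCCCCCCCCCCEEEEEEEEEEECCCCCCCC


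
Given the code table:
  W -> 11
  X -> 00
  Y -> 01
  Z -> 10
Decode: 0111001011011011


Decoding:
01 -> Y
11 -> W
00 -> X
10 -> Z
11 -> W
01 -> Y
10 -> Z
11 -> W


Result: YWXZWYZW


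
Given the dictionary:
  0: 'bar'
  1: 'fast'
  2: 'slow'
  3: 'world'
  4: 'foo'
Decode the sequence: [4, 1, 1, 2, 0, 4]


Look up each index in the dictionary:
  4 -> 'foo'
  1 -> 'fast'
  1 -> 'fast'
  2 -> 'slow'
  0 -> 'bar'
  4 -> 'foo'

Decoded: "foo fast fast slow bar foo"


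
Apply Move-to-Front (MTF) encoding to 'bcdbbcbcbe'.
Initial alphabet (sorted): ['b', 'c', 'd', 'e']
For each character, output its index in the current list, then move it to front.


MTF encoding:
'b': index 0 in ['b', 'c', 'd', 'e'] -> ['b', 'c', 'd', 'e']
'c': index 1 in ['b', 'c', 'd', 'e'] -> ['c', 'b', 'd', 'e']
'd': index 2 in ['c', 'b', 'd', 'e'] -> ['d', 'c', 'b', 'e']
'b': index 2 in ['d', 'c', 'b', 'e'] -> ['b', 'd', 'c', 'e']
'b': index 0 in ['b', 'd', 'c', 'e'] -> ['b', 'd', 'c', 'e']
'c': index 2 in ['b', 'd', 'c', 'e'] -> ['c', 'b', 'd', 'e']
'b': index 1 in ['c', 'b', 'd', 'e'] -> ['b', 'c', 'd', 'e']
'c': index 1 in ['b', 'c', 'd', 'e'] -> ['c', 'b', 'd', 'e']
'b': index 1 in ['c', 'b', 'd', 'e'] -> ['b', 'c', 'd', 'e']
'e': index 3 in ['b', 'c', 'd', 'e'] -> ['e', 'b', 'c', 'd']


Output: [0, 1, 2, 2, 0, 2, 1, 1, 1, 3]


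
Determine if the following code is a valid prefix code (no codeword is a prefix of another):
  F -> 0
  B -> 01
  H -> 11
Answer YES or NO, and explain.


Checking each pair (does one codeword prefix another?):
  F='0' vs B='01': prefix -- VIOLATION

NO -- this is NOT a valid prefix code. F (0) is a prefix of B (01).


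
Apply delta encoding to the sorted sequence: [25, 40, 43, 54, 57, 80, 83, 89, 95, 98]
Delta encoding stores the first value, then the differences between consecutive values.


First value: 25
Deltas:
  40 - 25 = 15
  43 - 40 = 3
  54 - 43 = 11
  57 - 54 = 3
  80 - 57 = 23
  83 - 80 = 3
  89 - 83 = 6
  95 - 89 = 6
  98 - 95 = 3


Delta encoded: [25, 15, 3, 11, 3, 23, 3, 6, 6, 3]


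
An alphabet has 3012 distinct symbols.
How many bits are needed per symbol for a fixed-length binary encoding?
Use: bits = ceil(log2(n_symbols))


log2(3012) = 11.5565
Bracket: 2^11 = 2048 < 3012 <= 2^12 = 4096
So ceil(log2(3012)) = 12

bits = ceil(log2(3012)) = ceil(11.5565) = 12 bits


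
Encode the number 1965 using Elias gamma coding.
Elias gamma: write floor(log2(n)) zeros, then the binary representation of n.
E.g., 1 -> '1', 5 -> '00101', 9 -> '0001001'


num_bits = floor(log2(1965)) + 1 = 11
leading_zeros = num_bits - 1 = 10
binary(1965) = 11110101101

Elias gamma(1965) = '0000000000' + '11110101101' = 000000000011110101101 (21 bits)


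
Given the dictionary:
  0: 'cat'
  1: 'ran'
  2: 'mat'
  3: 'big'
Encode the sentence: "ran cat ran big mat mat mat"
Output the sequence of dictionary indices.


Look up each word in the dictionary:
  'ran' -> 1
  'cat' -> 0
  'ran' -> 1
  'big' -> 3
  'mat' -> 2
  'mat' -> 2
  'mat' -> 2

Encoded: [1, 0, 1, 3, 2, 2, 2]


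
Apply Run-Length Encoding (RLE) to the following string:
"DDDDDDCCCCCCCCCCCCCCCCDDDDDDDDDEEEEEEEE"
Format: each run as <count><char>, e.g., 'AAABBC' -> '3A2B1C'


Scanning runs left to right:
  i=0: run of 'D' x 6 -> '6D'
  i=6: run of 'C' x 16 -> '16C'
  i=22: run of 'D' x 9 -> '9D'
  i=31: run of 'E' x 8 -> '8E'

RLE = 6D16C9D8E


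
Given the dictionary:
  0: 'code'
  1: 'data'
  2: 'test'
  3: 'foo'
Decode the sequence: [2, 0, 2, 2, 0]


Look up each index in the dictionary:
  2 -> 'test'
  0 -> 'code'
  2 -> 'test'
  2 -> 'test'
  0 -> 'code'

Decoded: "test code test test code"


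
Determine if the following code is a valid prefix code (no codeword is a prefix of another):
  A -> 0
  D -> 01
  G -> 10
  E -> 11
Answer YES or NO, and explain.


Checking each pair (does one codeword prefix another?):
  A='0' vs D='01': prefix -- VIOLATION

NO -- this is NOT a valid prefix code. A (0) is a prefix of D (01).


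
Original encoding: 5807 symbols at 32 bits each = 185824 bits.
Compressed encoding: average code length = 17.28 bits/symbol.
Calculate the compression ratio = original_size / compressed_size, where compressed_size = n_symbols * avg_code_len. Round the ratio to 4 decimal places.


original_size = n_symbols * orig_bits = 5807 * 32 = 185824 bits
compressed_size = n_symbols * avg_code_len = 5807 * 17.28 = 100344.96 bits
ratio = original_size / compressed_size = 185824 / 100344.96 = 1.8519

Compression ratio = 1.8519


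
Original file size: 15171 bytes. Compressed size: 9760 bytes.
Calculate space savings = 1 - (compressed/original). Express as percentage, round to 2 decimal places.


ratio = compressed/original = 9760/15171 = 0.643333
savings = 1 - ratio = 1 - 0.643333 = 0.356667
as a percentage: 0.356667 * 100 = 35.67%

Space savings = 1 - 9760/15171 = 35.67%


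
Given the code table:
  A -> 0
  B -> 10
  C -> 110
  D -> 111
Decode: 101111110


Decoding:
10 -> B
111 -> D
111 -> D
0 -> A


Result: BDDA


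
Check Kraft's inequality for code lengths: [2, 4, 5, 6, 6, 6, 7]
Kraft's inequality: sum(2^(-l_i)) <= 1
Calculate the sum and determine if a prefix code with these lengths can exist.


Sum = 2^(-2) + 2^(-4) + 2^(-5) + 2^(-6) + 2^(-6) + 2^(-6) + 2^(-7)
    = 0.25 + 0.0625 + 0.03125 + 0.015625 + 0.015625 + 0.015625 + 0.0078125
    = 51/128 = 0.3984375
Since 0.3984375 <= 1, Kraft's inequality IS satisfied.
A prefix code with these lengths CAN exist.

Kraft sum = 0.3984375. Satisfied.


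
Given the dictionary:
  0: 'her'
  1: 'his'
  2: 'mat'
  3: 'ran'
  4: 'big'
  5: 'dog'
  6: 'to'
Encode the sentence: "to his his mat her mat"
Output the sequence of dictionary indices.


Look up each word in the dictionary:
  'to' -> 6
  'his' -> 1
  'his' -> 1
  'mat' -> 2
  'her' -> 0
  'mat' -> 2

Encoded: [6, 1, 1, 2, 0, 2]


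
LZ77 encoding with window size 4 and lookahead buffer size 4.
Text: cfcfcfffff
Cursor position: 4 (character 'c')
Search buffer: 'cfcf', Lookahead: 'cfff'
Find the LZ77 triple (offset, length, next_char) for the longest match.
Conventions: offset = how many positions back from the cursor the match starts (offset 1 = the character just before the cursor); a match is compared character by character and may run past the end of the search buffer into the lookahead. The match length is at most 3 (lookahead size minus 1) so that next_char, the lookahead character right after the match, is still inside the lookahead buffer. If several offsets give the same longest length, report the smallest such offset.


Try each offset into the search buffer:
  offset=1 (pos 3, char 'f'): match length 0
  offset=2 (pos 2, char 'c'): match length 2
  offset=3 (pos 1, char 'f'): match length 0
  offset=4 (pos 0, char 'c'): match length 2
Longest match has length 2, found at offsets 2, 4; take the smallest, offset 2.
next_char = character at position 4 + 2 = 6 -> 'f'

Best match: offset=2, length=2 (matching 'cf' starting at position 2)
LZ77 triple: (2, 2, 'f')


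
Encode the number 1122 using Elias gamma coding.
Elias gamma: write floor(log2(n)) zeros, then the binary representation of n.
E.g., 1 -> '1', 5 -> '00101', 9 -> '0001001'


num_bits = floor(log2(1122)) + 1 = 11
leading_zeros = num_bits - 1 = 10
binary(1122) = 10001100010

Elias gamma(1122) = '0000000000' + '10001100010' = 000000000010001100010 (21 bits)


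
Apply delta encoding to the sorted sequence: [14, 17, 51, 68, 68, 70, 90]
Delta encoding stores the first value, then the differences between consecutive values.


First value: 14
Deltas:
  17 - 14 = 3
  51 - 17 = 34
  68 - 51 = 17
  68 - 68 = 0
  70 - 68 = 2
  90 - 70 = 20


Delta encoded: [14, 3, 34, 17, 0, 2, 20]


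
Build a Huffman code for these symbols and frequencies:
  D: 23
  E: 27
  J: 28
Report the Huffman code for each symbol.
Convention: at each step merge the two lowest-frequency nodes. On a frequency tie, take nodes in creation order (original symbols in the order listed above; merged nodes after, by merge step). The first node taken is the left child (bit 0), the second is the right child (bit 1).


Huffman tree construction:
Step 1: Merge D(23) + E(27) = 50
Step 2: Merge J(28) + (D+E)(50) = 78
Read each symbol's code off the tree from the root (left child = 0, right child = 1).

Codes:
  D: 10 (length 2)
  E: 11 (length 2)
  J: 0 (length 1)
Average code length: 128/78 = 1.6410 bits/symbol


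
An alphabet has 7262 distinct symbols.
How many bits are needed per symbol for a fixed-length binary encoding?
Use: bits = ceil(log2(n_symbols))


log2(7262) = 12.8262
Bracket: 2^12 = 4096 < 7262 <= 2^13 = 8192
So ceil(log2(7262)) = 13

bits = ceil(log2(7262)) = ceil(12.8262) = 13 bits


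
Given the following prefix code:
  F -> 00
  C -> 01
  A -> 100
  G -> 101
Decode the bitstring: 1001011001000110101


Decoding step by step:
Bits 100 -> A
Bits 101 -> G
Bits 100 -> A
Bits 100 -> A
Bits 01 -> C
Bits 101 -> G
Bits 01 -> C


Decoded message: AGAACGC


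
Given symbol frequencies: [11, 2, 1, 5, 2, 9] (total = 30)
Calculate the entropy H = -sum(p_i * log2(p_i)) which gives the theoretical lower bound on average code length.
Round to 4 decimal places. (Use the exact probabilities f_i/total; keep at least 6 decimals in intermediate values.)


Per-symbol terms -p_i * log2(p_i) with p_i = f_i/30:
  p = 11/30 = 0.366667: log2(p) = -1.447459, -p*log2(p) = 0.530735
  p = 2/30 = 0.066667: log2(p) = -3.906891, -p*log2(p) = 0.260459
  p = 1/30 = 0.033333: log2(p) = -4.906891, -p*log2(p) = 0.163563
  p = 5/30 = 0.166667: log2(p) = -2.584963, -p*log2(p) = 0.430827
  p = 2/30 = 0.066667: log2(p) = -3.906891, -p*log2(p) = 0.260459
  p = 9/30 = 0.300000: log2(p) = -1.736966, -p*log2(p) = 0.521090
H = 0.530735 + 0.260459 + 0.163563 + 0.430827 + 0.260459 + 0.521090 = 2.167133

H = 2.1671 bits/symbol


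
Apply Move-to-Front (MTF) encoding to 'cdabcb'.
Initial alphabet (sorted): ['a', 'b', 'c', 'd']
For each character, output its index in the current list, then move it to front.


MTF encoding:
'c': index 2 in ['a', 'b', 'c', 'd'] -> ['c', 'a', 'b', 'd']
'd': index 3 in ['c', 'a', 'b', 'd'] -> ['d', 'c', 'a', 'b']
'a': index 2 in ['d', 'c', 'a', 'b'] -> ['a', 'd', 'c', 'b']
'b': index 3 in ['a', 'd', 'c', 'b'] -> ['b', 'a', 'd', 'c']
'c': index 3 in ['b', 'a', 'd', 'c'] -> ['c', 'b', 'a', 'd']
'b': index 1 in ['c', 'b', 'a', 'd'] -> ['b', 'c', 'a', 'd']


Output: [2, 3, 2, 3, 3, 1]


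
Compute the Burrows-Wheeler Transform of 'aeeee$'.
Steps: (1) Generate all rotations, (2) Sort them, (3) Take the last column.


Rotations (sorted):
  0: $aeeee -> last char: e
  1: aeeee$ -> last char: $
  2: e$aeee -> last char: e
  3: ee$aee -> last char: e
  4: eee$ae -> last char: e
  5: eeee$a -> last char: a


BWT = e$eeea


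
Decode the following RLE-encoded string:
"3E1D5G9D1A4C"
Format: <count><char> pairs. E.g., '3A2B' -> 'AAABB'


Expanding each <count><char> pair:
  3E -> 'EEE'
  1D -> 'D'
  5G -> 'GGGGG'
  9D -> 'DDDDDDDDD'
  1A -> 'A'
  4C -> 'CCCC'

Decoded = EEEDGGGGGDDDDDDDDDACCCC


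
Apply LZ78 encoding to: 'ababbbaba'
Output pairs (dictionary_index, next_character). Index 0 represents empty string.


LZ78 encoding steps:
Dictionary: {0: ''}
Step 1: w='' (idx 0), next='a' -> output (0, 'a'), add 'a' as idx 1
Step 2: w='' (idx 0), next='b' -> output (0, 'b'), add 'b' as idx 2
Step 3: w='a' (idx 1), next='b' -> output (1, 'b'), add 'ab' as idx 3
Step 4: w='b' (idx 2), next='b' -> output (2, 'b'), add 'bb' as idx 4
Step 5: w='ab' (idx 3), next='a' -> output (3, 'a'), add 'aba' as idx 5


Encoded: [(0, 'a'), (0, 'b'), (1, 'b'), (2, 'b'), (3, 'a')]


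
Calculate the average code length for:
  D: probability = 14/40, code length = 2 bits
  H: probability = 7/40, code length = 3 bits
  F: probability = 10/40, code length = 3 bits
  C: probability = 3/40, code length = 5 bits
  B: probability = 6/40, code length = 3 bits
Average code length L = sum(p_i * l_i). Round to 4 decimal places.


Weighted contributions p_i * l_i:
  D: (14/40) * 2 = 28/40
  H: (7/40) * 3 = 21/40
  F: (10/40) * 3 = 30/40
  C: (3/40) * 5 = 15/40
  B: (6/40) * 3 = 18/40
Sum = (28 + 21 + 30 + 15 + 18)/40 = 112/40

L = 112/40 = 2.8000 bits/symbol


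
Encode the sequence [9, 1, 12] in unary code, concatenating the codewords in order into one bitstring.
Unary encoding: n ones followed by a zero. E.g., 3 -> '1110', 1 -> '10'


Encode each number as n ones followed by a terminating 0:
  9 -> 1111111110 (10 bits)
  1 -> 10 (2 bits)
  12 -> 1111111111110 (13 bits)
Total length = 10 + 2 + 13 = 25 bits.

Unary([9, 1, 12]) = 1111111110101111111111110 (25 bits)


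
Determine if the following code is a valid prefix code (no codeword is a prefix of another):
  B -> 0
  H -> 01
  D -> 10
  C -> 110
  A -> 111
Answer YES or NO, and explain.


Checking each pair (does one codeword prefix another?):
  B='0' vs H='01': prefix -- VIOLATION

NO -- this is NOT a valid prefix code. B (0) is a prefix of H (01).


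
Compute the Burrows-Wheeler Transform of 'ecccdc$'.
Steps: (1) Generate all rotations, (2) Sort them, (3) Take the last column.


Rotations (sorted):
  0: $ecccdc -> last char: c
  1: c$ecccd -> last char: d
  2: cccdc$e -> last char: e
  3: ccdc$ec -> last char: c
  4: cdc$ecc -> last char: c
  5: dc$eccc -> last char: c
  6: ecccdc$ -> last char: $


BWT = cdeccc$


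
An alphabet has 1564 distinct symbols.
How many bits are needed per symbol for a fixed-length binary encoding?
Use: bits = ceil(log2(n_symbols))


log2(1564) = 10.611
Bracket: 2^10 = 1024 < 1564 <= 2^11 = 2048
So ceil(log2(1564)) = 11

bits = ceil(log2(1564)) = ceil(10.611) = 11 bits


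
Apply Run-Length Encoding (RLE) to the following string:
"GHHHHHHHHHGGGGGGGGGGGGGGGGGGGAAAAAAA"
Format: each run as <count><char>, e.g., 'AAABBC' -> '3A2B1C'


Scanning runs left to right:
  i=0: run of 'G' x 1 -> '1G'
  i=1: run of 'H' x 9 -> '9H'
  i=10: run of 'G' x 19 -> '19G'
  i=29: run of 'A' x 7 -> '7A'

RLE = 1G9H19G7A


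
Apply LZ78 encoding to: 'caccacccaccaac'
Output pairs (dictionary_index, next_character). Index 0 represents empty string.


LZ78 encoding steps:
Dictionary: {0: ''}
Step 1: w='' (idx 0), next='c' -> output (0, 'c'), add 'c' as idx 1
Step 2: w='' (idx 0), next='a' -> output (0, 'a'), add 'a' as idx 2
Step 3: w='c' (idx 1), next='c' -> output (1, 'c'), add 'cc' as idx 3
Step 4: w='a' (idx 2), next='c' -> output (2, 'c'), add 'ac' as idx 4
Step 5: w='cc' (idx 3), next='a' -> output (3, 'a'), add 'cca' as idx 5
Step 6: w='cca' (idx 5), next='a' -> output (5, 'a'), add 'ccaa' as idx 6
Step 7: w='c' (idx 1), end of input -> output (1, '')


Encoded: [(0, 'c'), (0, 'a'), (1, 'c'), (2, 'c'), (3, 'a'), (5, 'a'), (1, '')]


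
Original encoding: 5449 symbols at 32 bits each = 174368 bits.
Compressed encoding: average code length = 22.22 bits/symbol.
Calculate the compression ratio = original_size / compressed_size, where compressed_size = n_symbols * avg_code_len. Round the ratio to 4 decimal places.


original_size = n_symbols * orig_bits = 5449 * 32 = 174368 bits
compressed_size = n_symbols * avg_code_len = 5449 * 22.22 = 121076.78 bits
ratio = original_size / compressed_size = 174368 / 121076.78 = 1.4401

Compression ratio = 1.4401


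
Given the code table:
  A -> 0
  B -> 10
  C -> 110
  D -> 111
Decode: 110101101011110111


Decoding:
110 -> C
10 -> B
110 -> C
10 -> B
111 -> D
10 -> B
111 -> D


Result: CBCBDBD


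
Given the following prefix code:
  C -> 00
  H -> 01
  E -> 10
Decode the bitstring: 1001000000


Decoding step by step:
Bits 10 -> E
Bits 01 -> H
Bits 00 -> C
Bits 00 -> C
Bits 00 -> C


Decoded message: EHCCC


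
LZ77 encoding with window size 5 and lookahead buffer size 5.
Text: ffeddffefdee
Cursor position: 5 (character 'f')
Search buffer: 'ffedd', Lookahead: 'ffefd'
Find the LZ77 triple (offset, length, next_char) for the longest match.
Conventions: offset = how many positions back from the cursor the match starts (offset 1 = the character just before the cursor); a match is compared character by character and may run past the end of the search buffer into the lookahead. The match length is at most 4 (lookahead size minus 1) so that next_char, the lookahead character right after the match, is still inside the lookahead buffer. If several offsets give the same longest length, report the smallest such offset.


Try each offset into the search buffer:
  offset=1 (pos 4, char 'd'): match length 0
  offset=2 (pos 3, char 'd'): match length 0
  offset=3 (pos 2, char 'e'): match length 0
  offset=4 (pos 1, char 'f'): match length 1
  offset=5 (pos 0, char 'f'): match length 3
Longest match has length 3 at offset 5.
next_char = character at position 5 + 3 = 8 -> 'f'

Best match: offset=5, length=3 (matching 'ffe' starting at position 0)
LZ77 triple: (5, 3, 'f')
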